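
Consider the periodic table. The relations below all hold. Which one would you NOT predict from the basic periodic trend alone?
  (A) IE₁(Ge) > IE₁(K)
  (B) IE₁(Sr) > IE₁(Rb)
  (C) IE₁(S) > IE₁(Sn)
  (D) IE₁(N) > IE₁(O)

The general trend: IE₁ increases across a period and decreases down a group.
(A) Ge (period 4, group 14) vs K (period 4, group 1): the stated order agrees with the simple trend.
(B) Sr (period 5, group 2) vs Rb (period 5, group 1): the stated order agrees with the simple trend.
(C) S (period 3, group 16) vs Sn (period 5, group 14): the stated order agrees with the simple trend.
(D) N (period 2, group 15) vs O (period 2, group 16): the stated order contradicts the simple trend.
The exception is (D): pairing an electron in O's 2p⁴ costs repulsion energy, so O ionizes more easily than half-filled N (2p³).

(D)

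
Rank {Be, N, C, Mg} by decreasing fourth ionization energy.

Be, Mg, N, C

The fourth ionization energy removes an electron from the +3 ion. For each element: Be³⁺ is already 1 electron into the core; N³⁺ still has 2 valence electrons; C³⁺ still has 1 valence electron; Mg³⁺ is already 1 electron into the core.
Core electrons are held far more tightly than valence electrons, so Mg and Be top the IE_4 order.
Valence configurations: N³⁺ [He]2s², C³⁺ [He]2s¹.
Tabulated IE_4 (kJ/mol): Be 21007, N 7475, C 6223, Mg 10543.
Hence IE_4: C < N < Mg < Be.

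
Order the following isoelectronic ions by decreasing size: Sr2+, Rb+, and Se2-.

Se2-, Rb+, Sr2+

All of these have 36 electrons, so size is governed by nuclear charge alone: the more protons, the stronger the pull on the same electron cloud, and the smaller the ion.
Nuclear charges: Sr2+ (Z=38), Rb+ (Z=37), Se2- (Z=34).
Largest to smallest: Se2- > Rb+ > Sr2+.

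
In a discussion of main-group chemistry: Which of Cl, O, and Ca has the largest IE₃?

After 2 electrons have been removed, what remains? Cl²⁺ still has 5 valence electrons; O²⁺ still has 4 valence electrons; Ca²⁺ is the bare [Ar] core.
Usually core removal costs more than valence removal, but here the competition is close: a tightly held n=2 valence electron can cost more to remove than an n=3 core electron, so the actual values have to decide it.
Valence configurations: Cl²⁺ [Ne]3s²3p³, O²⁺ [He]2s²2p².
Approximate IE_3 values (kJ/mol): Cl 3822, O 5300, Ca 4912.
Overall IE_3 order: Cl < Ca < O.

O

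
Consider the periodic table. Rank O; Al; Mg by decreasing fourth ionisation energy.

Al, Mg, O

The fourth ionization energy removes an electron from the +3 ion. For each element: O³⁺ still has 3 valence electrons; Al³⁺ is the bare [Ne] core; Mg³⁺ is already 1 electron into the core.
Breaking into a closed-shell core is much more expensive than removing a leftover valence electron — Mg and Al have the largest IE_4 here.
Approximate IE_4 values (kJ/mol): O 7469, Al 11577, Mg 10543.
So the fourth ionization energies run O < Mg < Al.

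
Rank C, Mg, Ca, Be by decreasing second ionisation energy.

IE_2 is the cost of taking one more electron from the +1 cation: C⁺ still has 3 valence electrons; Mg⁺ still has 1 valence electron; Ca⁺ still has 1 valence electron; Be⁺ still has 1 valence electron.
All are still removing valence electrons, so compare the +1 ions as you would atoms: IE_2 generally rises across a period (higher Z_eff) and falls down a group (larger shell), subject to the usual subshell exceptions.
Valence configurations: C⁺ [He]2s²2p¹, Mg⁺ [Ne]3s¹, Ca⁺ [Ar]4s¹, Be⁺ [He]2s¹.
The numbers (kJ/mol): C 2353, Mg 1451, Ca 1145, Be 1757.
Overall IE_2 order: Ca < Mg < Be < C.

C > Be > Mg > Ca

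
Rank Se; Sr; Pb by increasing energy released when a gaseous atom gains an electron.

Sr < Pb < Se

Se is in period 4, group 16; Sr is in period 5, group 2; Pb is in period 6, group 14.
Adding an electron releases more energy for atoms nearer the top right (short of the noble gases).
Here both period and group differ, so the two effects have to be weighed against each other.
Pb > Sr: the two effects oppose for this pair; the across-period effect wins (35 vs 5 kJ/mol).
Se > Pb: both effects reinforce here, so Se is clearly the higher of the two.
Approximate values (kJ/mol): Se 195, Sr 5, Pb 35.
So from lowest to highest: Sr < Pb < Se.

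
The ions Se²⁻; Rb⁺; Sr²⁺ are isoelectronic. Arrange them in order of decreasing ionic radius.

Se²⁻, Rb⁺, Sr²⁺

All of these have 36 electrons, so size is governed by nuclear charge alone: the more protons, the stronger the pull on the same electron cloud, and the smaller the ion.
Nuclear charges: Sr²⁺ (Z=38), Rb⁺ (Z=37), Se²⁻ (Z=34).
Largest to smallest: Se²⁻ > Rb⁺ > Sr²⁺.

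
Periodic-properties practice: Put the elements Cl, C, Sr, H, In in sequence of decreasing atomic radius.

H is in period 1, group 1; C is in period 2, group 14; Cl is in period 3, group 17; Sr is in period 5, group 2; In is in period 5, group 13.
Radius decreases left→right (rising Z_eff, same n) and increases top→bottom (higher n).
These span different periods and groups, so the two trends combine.
C > H: period and group pull opposite ways; the down-group shift dominates (75 vs 32 pm).
Cl > C: period and group pull opposite ways; the down-group shift dominates (99 vs 75 pm).
In > Cl: relative to Cl, both the across-period and down-group shifts push In's atomic radius up.
Sr > In: both are in period 5; the period trend gives Sr the larger value.
Tabulated atomic radius (pm): H 32, C 75, Cl 99, Sr 185, In 142.
So from largest to smallest: Sr > In > Cl > C > H.

Sr > In > Cl > C > H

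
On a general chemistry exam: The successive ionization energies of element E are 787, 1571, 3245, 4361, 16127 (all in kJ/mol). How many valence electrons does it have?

4

Look for the largest jump between consecutive ionization energies: IE5/IE4 ≈ 3.7, far larger than any earlier ratio.
That jump marks the point where a core electron is being removed. So the atom has 4 valence electrons.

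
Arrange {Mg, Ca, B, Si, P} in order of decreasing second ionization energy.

B, P, Si, Mg, Ca

Consider each +1 ion: Mg⁺ still has 1 valence electron; Ca⁺ still has 1 valence electron; B⁺ still has 2 valence electrons; Si⁺ still has 3 valence electrons; P⁺ still has 4 valence electrons.
All are still removing valence electrons, so compare the +1 ions as you would atoms: IE_2 generally rises across a period (higher Z_eff) and falls down a group (larger shell), subject to the usual subshell exceptions.
Valence configurations: Mg⁺ [Ne]3s¹, Ca⁺ [Ar]4s¹, B⁺ [He]2s², Si⁺ [Ne]3s²3p¹, P⁺ [Ne]3s²3p².
The numbers (kJ/mol): Mg 1451, Ca 1145, B 2427, Si 1577, P 1907.
Hence IE_2: Ca < Mg < Si < P < B.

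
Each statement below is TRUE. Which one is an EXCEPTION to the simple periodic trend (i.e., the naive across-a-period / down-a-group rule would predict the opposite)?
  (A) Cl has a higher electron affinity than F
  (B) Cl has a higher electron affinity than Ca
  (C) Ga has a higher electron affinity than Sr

The general trend: electron affinity increases across a period and decreases down a group.
(A) Cl (period 3, group 17) vs F (period 2, group 17): the stated order contradicts the simple trend.
(B) Cl (period 3, group 17) vs Ca (period 4, group 2): the stated order agrees with the simple trend.
(C) Ga (period 4, group 13) vs Sr (period 5, group 2): the stated order agrees with the simple trend.
The exception is (A): F's small 2p subshell makes the incoming electron feel strong e⁻–e⁻ repulsion, so Cl actually releases more energy on gaining an electron.

(A)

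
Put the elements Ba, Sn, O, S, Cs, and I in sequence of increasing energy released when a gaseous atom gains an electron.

O is in period 2, group 16; S is in period 3, group 16; Sn is in period 5, group 14; I is in period 5, group 17; Cs is in period 6, group 1; Ba is in period 6, group 2.
Electron affinity generally becomes more exothermic across a period toward the halogens and less exothermic down a group.
Here both period and group differ, so the two effects have to be weighed against each other.
Cs > Ba: this pair runs against the simple trend — see the exception note.
Sn > Cs: relative to Cs, both the across-period and down-group shifts push Sn's electron affinity up.
O > Sn: relative to Sn, both the across-period and down-group shifts push O's electron affinity up.
S > O: this pair runs against the simple trend — see the exception note.
I > S: period and group pull opposite ways; the across-period shift dominates (295 vs 200 kJ/mol).
Note the exception: Cs has a higher electron affinity than Ba, contrary to the simple trend — adding an electron to Ba (ns²) has to open a new, higher-energy np subshell, which is unfavourable.
Note the exception: S has a higher electron affinity than O, contrary to the simple trend — the compact 2p subshell of O repels the added electron more than S's larger 3p does.
For reference (kJ/mol): O 141, S 200, Sn 107, I 295, Cs 46, Ba 14.
So from lowest to highest: Ba < Cs < Sn < O < S < I.

Ba < Cs < Sn < O < S < I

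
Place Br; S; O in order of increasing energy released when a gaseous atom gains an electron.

O, S, Br

Atoms with high Z_eff and room in the valence shell (especially the halogens) have the most exothermic electron affinities.
Here both period and group differ, so the two effects have to be weighed against each other.
S > O: this pair runs against the simple trend — see the exception note.
Br > S: the two effects oppose for this pair; the across-period effect wins (325 vs 200 kJ/mol).
Note the exception: S has a higher electron affinity than O, contrary to the simple trend — the compact 2p subshell of O repels the added electron more than S's larger 3p does.
Approximate values (kJ/mol): O 141, S 200, Br 325.
So from lowest to highest: O < S < Br.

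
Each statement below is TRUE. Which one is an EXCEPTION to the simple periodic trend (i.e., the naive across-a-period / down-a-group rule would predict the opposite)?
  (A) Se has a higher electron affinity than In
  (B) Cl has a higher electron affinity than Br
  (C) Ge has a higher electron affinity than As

(C)

The general trend: electron affinity increases across a period and decreases down a group.
(A) Se (period 4, group 16) vs In (period 5, group 13): the stated order agrees with the simple trend.
(B) Cl (period 3, group 17) vs Br (period 4, group 17): the stated order agrees with the simple trend.
(C) Ge (period 4, group 14) vs As (period 4, group 15): the stated order contradicts the simple trend.
The exception is (C): adding an electron to As's half-filled 4p³ is unfavourable, so Ge (4p²) has the more exothermic EA.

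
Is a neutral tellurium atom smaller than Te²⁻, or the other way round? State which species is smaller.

Te

Forming Te²⁻ adds 2 electrons to Te. More electron–electron repulsion in the same shell, with unchanged nuclear charge, lets the cloud expand.
An anion is larger than its parent atom: Te²⁻ > Te.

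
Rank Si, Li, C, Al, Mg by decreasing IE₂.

After 1 electron has been removed, what remains? Si⁺ still has 3 valence electrons; Li⁺ is the bare [He] core; C⁺ still has 3 valence electrons; Al⁺ still has 2 valence electrons; Mg⁺ still has 1 valence electron.
Pulling an electron out of a noble-gas core costs far more than removing a remaining valence electron, so Li sits at the high end of IE_2.
Valence configurations: Si⁺ [Ne]3s²3p¹, C⁺ [He]2s²2p¹, Al⁺ [Ne]3s², Mg⁺ [Ne]3s¹.
Si⁺ loses a lone 3p electron whereas Al⁺ must break into a filled 3s² pair, so IE_2(Al) > IE_2(Si) even though Si has the higher nuclear charge.
The numbers (kJ/mol): Si 1577, Li 7298, C 2353, Al 1817, Mg 1451.
So the second ionization energies run Mg < Si < Al < C < Li.

Li, C, Al, Si, Mg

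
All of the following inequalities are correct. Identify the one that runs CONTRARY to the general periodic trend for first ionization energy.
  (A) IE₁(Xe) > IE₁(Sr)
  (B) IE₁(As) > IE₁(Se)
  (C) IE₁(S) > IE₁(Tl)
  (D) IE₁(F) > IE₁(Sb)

The general trend: first ionization energy increases across a period and decreases down a group.
(A) Xe (period 5, group 18) vs Sr (period 5, group 2): the stated order agrees with the simple trend.
(B) As (period 4, group 15) vs Se (period 4, group 16): the stated order contradicts the simple trend.
(C) S (period 3, group 16) vs Tl (period 6, group 13): the stated order agrees with the simple trend.
(D) F (period 2, group 17) vs Sb (period 5, group 15): the stated order agrees with the simple trend.
The exception is (B): Se (4p⁴) ionizes more easily than half-filled As (4p³).

(B)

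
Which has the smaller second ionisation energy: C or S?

The second ionization energy removes an electron from the +1 ion. For each element: C⁺ still has 3 valence electrons; S⁺ still has 5 valence electrons.
All are still removing valence electrons, so compare the +1 ions as you would atoms: IE_2 generally rises across a period (higher Z_eff) and falls down a group (larger shell), subject to the usual subshell exceptions.
Valence configurations: C⁺ [He]2s²2p¹, S⁺ [Ne]3s²3p³.
The numbers (kJ/mol): C 2353, S 2252.
So the second ionization energies run S < C.

S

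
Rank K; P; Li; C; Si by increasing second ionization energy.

Consider each +1 ion: K⁺ is the bare [Ar] core; P⁺ still has 4 valence electrons; Li⁺ is the bare [He] core; C⁺ still has 3 valence electrons; Si⁺ still has 3 valence electrons.
Core electrons are held far more tightly than valence electrons, so K and Li top the IE_2 order.
Valence configurations: P⁺ [Ne]3s²3p², C⁺ [He]2s²2p¹, Si⁺ [Ne]3s²3p¹.
Tabulated IE_2 (kJ/mol): K 3052, P 1907, Li 7298, C 2353, Si 1577.
Putting it together, IE_2: Si < P < C < K < Li.

Si < P < C < K < Li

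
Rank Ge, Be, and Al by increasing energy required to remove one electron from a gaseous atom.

Be is in period 2, group 2; Al is in period 3, group 13; Ge is in period 4, group 14.
Removing the outermost electron gets harder across a period and easier down a group.
These sit on a diagonal, where the across-period and down-group effects partly cancel.
Ge > Al: the two effects oppose for this pair; the across-period effect wins (762 vs 578 kJ/mol).
Be > Ge: the two effects oppose for this pair; the down-group effect wins (900 vs 762 kJ/mol).
Tabulated first ionization energy (kJ/mol): Be 900, Al 578, Ge 762.
So from lowest to highest: Al < Ge < Be.

Al < Ge < Be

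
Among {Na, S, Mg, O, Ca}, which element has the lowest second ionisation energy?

Ca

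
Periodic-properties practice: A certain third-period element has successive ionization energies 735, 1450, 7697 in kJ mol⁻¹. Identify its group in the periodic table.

Group 2

Look for the largest jump between consecutive ionization energies: IE3/IE2 ≈ 5.3, far larger than any earlier ratio.
That jump marks the point where a core electron is being removed. So the atom has 2 valence electrons.
A main-group element with 2 valence electrons is in group 2.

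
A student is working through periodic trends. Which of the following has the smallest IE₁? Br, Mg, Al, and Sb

Al

Mg is in period 3, group 2; Al is in period 3, group 13; Br is in period 4, group 17; Sb is in period 5, group 15.
First ionization energy rises across a period (greater Z_eff holds electrons more tightly) and falls down a group (valence electrons are farther from the nucleus).
These span different periods and groups, so the two trends combine.
Mg > Al: this pair runs against the simple trend — see the exception note.
Sb > Mg: period and group pull opposite ways; the across-period shift dominates (831 vs 738 kJ/mol).
Br > Sb: relative to Sb, both the across-period and down-group shifts push Br's first ionization energy up.
Note the exception: Mg has a higher first ionization energy than Al, contrary to the simple trend — Al's single 3p electron is easier to remove than one from Mg's filled 3s².
Approximate values (kJ/mol): Mg 738, Al 578, Br 1140, Sb 831.
The smallest IE₁ among these belongs to Al.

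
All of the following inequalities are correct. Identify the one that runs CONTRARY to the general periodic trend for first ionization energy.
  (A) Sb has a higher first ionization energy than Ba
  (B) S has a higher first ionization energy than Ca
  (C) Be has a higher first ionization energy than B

(C)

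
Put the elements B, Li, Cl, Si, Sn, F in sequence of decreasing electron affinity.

Adding an electron releases more energy for atoms nearer the top right (short of the noble gases).
These span different periods and groups, so the two trends combine.
Li > B: this pair runs against the simple trend — see the exception note.
Sn > Li: period and group pull opposite ways; the across-period shift dominates (107 vs 60 kJ/mol).
Si > Sn: Si sits above Sn in group 14, so the down-group effect alone puts Si higher.
F > Si: both effects reinforce here, so F is clearly the higher of the two.
Cl > F: this pair runs against the simple trend — see the exception note.
Note the exception: Li has a higher electron affinity than B, contrary to the simple trend — B's ns²np¹ configuration gives only a small electron affinity — the sparsely filled np subshell binds an added electron weakly.
Note the exception: Cl has a higher electron affinity than F, contrary to the simple trend — F's small 2p subshell makes the incoming electron feel strong e⁻–e⁻ repulsion, so Cl actually releases more energy on gaining an electron.
Approximate values (kJ/mol): Li 60, B 27, F 328, Si 134, Cl 349, Sn 107.
So from highest to lowest: Cl > F > Si > Sn > Li > B.

Cl > F > Si > Sn > Li > B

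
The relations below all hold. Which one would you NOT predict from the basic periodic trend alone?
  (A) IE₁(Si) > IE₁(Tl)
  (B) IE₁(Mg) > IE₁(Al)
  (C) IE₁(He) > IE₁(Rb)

The general trend: IE₁ increases across a period and decreases down a group.
(A) Si (period 3, group 14) vs Tl (period 6, group 13): the stated order agrees with the simple trend.
(B) Mg (period 3, group 2) vs Al (period 3, group 13): the stated order contradicts the simple trend.
(C) He (period 1, group 18) vs Rb (period 5, group 1): the stated order agrees with the simple trend.
The exception is (B): Al's single 3p electron is easier to remove than one from Mg's filled 3s².

(B)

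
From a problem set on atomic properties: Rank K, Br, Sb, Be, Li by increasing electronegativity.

K, Li, Be, Sb, Br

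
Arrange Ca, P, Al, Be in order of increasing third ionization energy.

Al < P < Ca < Be

IE_3 is the cost of taking one more electron from the +2 cation: Ca²⁺ is the bare [Ar] core; P²⁺ still has 3 valence electrons; Al²⁺ still has 1 valence electron; Be²⁺ is the bare [He] core.
Pulling an electron out of a noble-gas core costs far more than removing a remaining valence electron, so Ca and Be sit at the high end of IE_3.
Valence configurations: P²⁺ [Ne]3s²3p¹, Al²⁺ [Ne]3s¹.
The numbers (kJ/mol): Ca 4912, P 2914, Al 2745, Be 14849.
Overall IE_3 order: Al < P < Ca < Be.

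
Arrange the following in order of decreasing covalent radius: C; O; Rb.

Rb > C > O

C is in period 2, group 14; O is in period 2, group 16; Rb is in period 5, group 1.
Moving right in a period, electrons are added to the same shell under a stronger nuclear pull, so atoms get smaller; moving down, a new shell is opened and atoms get larger.
These span different periods and groups, so the two trends combine.
C > O: both are in period 2; the period trend gives C the larger value.
Rb > C: relative to C, both the across-period and down-group shifts push Rb's atomic radius up.
For reference (pm): C 75, O 63, Rb 210.
So from largest to smallest: Rb > C > O.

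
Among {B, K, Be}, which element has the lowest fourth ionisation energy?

Consider each +3 ion: B³⁺ is the bare [He] core; K³⁺ is already 2 electrons into the core; Be³⁺ is already 1 electron into the core.
All of these are removing an electron from a noble-gas core or deeper; the smaller core (lower principal quantum number) is held far more tightly, and within a period the higher nuclear charge binds the same core more tightly.
Tabulated IE_4 (kJ/mol): B 25026, K 5877, Be 21007.
So the fourth ionization energies run K < Be < B.

K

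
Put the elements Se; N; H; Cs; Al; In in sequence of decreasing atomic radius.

Cs, In, Al, Se, N, H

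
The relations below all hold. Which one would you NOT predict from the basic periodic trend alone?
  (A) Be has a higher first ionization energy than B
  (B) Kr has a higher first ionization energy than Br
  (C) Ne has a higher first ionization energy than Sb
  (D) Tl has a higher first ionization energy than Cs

(A)

The general trend: first ionization energy increases across a period and decreases down a group.
(A) Be (period 2, group 2) vs B (period 2, group 13): the stated order contradicts the simple trend.
(B) Kr (period 4, group 18) vs Br (period 4, group 17): the stated order agrees with the simple trend.
(C) Ne (period 2, group 18) vs Sb (period 5, group 15): the stated order agrees with the simple trend.
(D) Tl (period 6, group 13) vs Cs (period 6, group 1): the stated order agrees with the simple trend.
The exception is (A): removing B's lone 2p electron is easier than breaking Be's filled 2s².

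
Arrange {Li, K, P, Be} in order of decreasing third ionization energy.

Be, Li, K, P

IE_3 is the cost of taking one more electron from the +2 cation: Li²⁺ is already 1 electron into the core; K²⁺ is already 1 electron into the core; P²⁺ still has 3 valence electrons; Be²⁺ is the bare [He] core.
Pulling an electron out of a noble-gas core costs far more than removing a remaining valence electron, so K, Li and Be sit at the high end of IE_3.
The numbers (kJ/mol): Li 11815, K 4420, P 2914, Be 14849.
So the third ionization energies run P < K < Li < Be.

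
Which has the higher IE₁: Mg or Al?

Mg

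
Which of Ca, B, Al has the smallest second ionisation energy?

After 1 electron has been removed, what remains? Ca⁺ still has 1 valence electron; B⁺ still has 2 valence electrons; Al⁺ still has 2 valence electrons.
All are still removing valence electrons, so compare the +1 ions as you would atoms: IE_2 generally rises across a period (higher Z_eff) and falls down a group (larger shell), subject to the usual subshell exceptions.
Valence configurations: Ca⁺ [Ar]4s¹, B⁺ [He]2s², Al⁺ [Ne]3s².
Tabulated IE_2 (kJ/mol): Ca 1145, B 2427, Al 1817.
Hence IE_2: Ca < Al < B.

Ca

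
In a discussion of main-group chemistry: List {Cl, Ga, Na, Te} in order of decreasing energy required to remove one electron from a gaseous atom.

Cl, Te, Ga, Na

Na is in period 3, group 1; Cl is in period 3, group 17; Ga is in period 4, group 13; Te is in period 5, group 16.
First ionization energy rises across a period (greater Z_eff holds electrons more tightly) and falls down a group (valence electrons are farther from the nucleus).
Neither a single period nor a single group — weigh both effects.
Ga > Na: the two effects oppose for this pair; the across-period effect wins (579 vs 496 kJ/mol).
Te > Ga: the two effects oppose for this pair; the across-period effect wins (869 vs 579 kJ/mol).
Cl > Te: relative to Te, both the across-period and down-group shifts push Cl's first ionization energy up.
For reference (kJ/mol): Na 496, Cl 1251, Ga 579, Te 869.
So from highest to lowest: Cl > Te > Ga > Na.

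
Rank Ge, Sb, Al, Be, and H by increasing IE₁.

Al, Ge, Sb, Be, H

H is in period 1, group 1; Be is in period 2, group 2; Al is in period 3, group 13; Ge is in period 4, group 14; Sb is in period 5, group 15.
Across a period the outer electron is held more tightly (higher IE₁); down a group it sits in a higher shell, more shielded, and comes off more easily.
A diagonal step moves right (one effect) and down (the opposite effect) at once.
Ge > Al: period and group pull opposite ways; the across-period shift dominates (762 vs 578 kJ/mol).
Sb > Ge: the two effects oppose for this pair; the across-period effect wins (831 vs 762 kJ/mol).
Be > Sb: the two effects oppose for this pair; the down-group effect wins (900 vs 831 kJ/mol).
H > Be: the two effects oppose for this pair; the down-group effect wins (1312 vs 900 kJ/mol).
Approximate values (kJ/mol): H 1312, Be 900, Al 578, Ge 762, Sb 831.
So from lowest to highest: Al < Ge < Sb < Be < H.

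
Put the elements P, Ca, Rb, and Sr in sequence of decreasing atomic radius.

Rb > Sr > Ca > P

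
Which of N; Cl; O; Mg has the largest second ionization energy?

O

IE_2 is the cost of taking one more electron from the +1 cation: N⁺ still has 4 valence electrons; Cl⁺ still has 6 valence electrons; O⁺ still has 5 valence electrons; Mg⁺ still has 1 valence electron.
All are still removing valence electrons, so compare the +1 ions as you would atoms: IE_2 generally rises across a period (higher Z_eff) and falls down a group (larger shell), subject to the usual subshell exceptions.
Valence configurations: N⁺ [He]2s²2p², Cl⁺ [Ne]3s²3p⁴, O⁺ [He]2s²2p³, Mg⁺ [Ne]3s¹.
The numbers (kJ/mol): N 2856, Cl 2298, O 3388, Mg 1451.
Overall IE_2 order: Mg < Cl < N < O.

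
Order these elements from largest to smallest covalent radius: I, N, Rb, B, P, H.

Rb > I > P > B > N > H

H is in period 1, group 1; B is in period 2, group 13; N is in period 2, group 15; P is in period 3, group 15; Rb is in period 5, group 1; I is in period 5, group 17.
Radius decreases left→right (rising Z_eff, same n) and increases top→bottom (higher n).
These span different periods and groups, so the two trends combine.
N > H: the two effects oppose for this pair; the down-group effect wins (71 vs 32 pm).
B > N: both are in period 2; the period trend gives B the larger value.
P > B: the two effects oppose for this pair; the down-group effect wins (111 vs 85 pm).
I > P: period and group pull opposite ways; the down-group shift dominates (133 vs 111 pm).
Rb > I: both are in period 5; the period trend gives Rb the larger value.
Tabulated atomic radius (pm): H 32, B 85, N 71, P 111, Rb 210, I 133.
So from largest to smallest: Rb > I > P > B > N > H.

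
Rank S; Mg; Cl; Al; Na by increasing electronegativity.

Na is in period 3, group 1; Mg is in period 3, group 2; Al is in period 3, group 13; S is in period 3, group 16; Cl is in period 3, group 17.
EN rises left→right (higher Z_eff, smaller atoms) and falls top→bottom (larger, more shielded atoms).
All lie in period 3, so electronegativity increases left to right.
So from lowest to highest: Na < Mg < Al < S < Cl.

Na < Mg < Al < S < Cl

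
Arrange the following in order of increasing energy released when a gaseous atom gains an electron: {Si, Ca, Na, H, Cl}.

Ca < Na < H < Si < Cl

H is in period 1, group 1; Na is in period 3, group 1; Si is in period 3, group 14; Cl is in period 3, group 17; Ca is in period 4, group 2.
Electron affinity generally becomes more exothermic across a period toward the halogens and less exothermic down a group.
These span different periods and groups, so the two trends combine.
Na > Ca: period and group pull opposite ways; the down-group shift dominates (53 vs 2 kJ/mol).
H > Na: H sits above Na in group 1, so the down-group effect alone puts H higher.
Si > H: period and group pull opposite ways; the across-period shift dominates (134 vs 73 kJ/mol).
Cl > Si: Cl lies to the right of Si in period 3, so the across-period effect alone puts Cl higher.
Tabulated electron affinity (kJ/mol): H 73, Na 53, Si 134, Cl 349, Ca 2.
So from lowest to highest: Ca < Na < H < Si < Cl.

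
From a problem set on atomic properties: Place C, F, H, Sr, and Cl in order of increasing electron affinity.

H is in period 1, group 1; C is in period 2, group 14; F is in period 2, group 17; Cl is in period 3, group 17; Sr is in period 5, group 2.
Adding an electron releases more energy for atoms nearer the top right (short of the noble gases).
Neither a single period nor a single group — weigh both effects.
H > Sr: period and group pull opposite ways; the down-group shift dominates (73 vs 5 kJ/mol).
C > H: the two effects oppose for this pair; the across-period effect wins (122 vs 73 kJ/mol).
F > C: F lies to the right of C in period 2, so the across-period effect alone puts F higher.
Cl > F: this pair runs against the simple trend — see the exception note.
Note the exception: Cl has a higher electron affinity than F, contrary to the simple trend — F's small 2p subshell makes the incoming electron feel strong e⁻–e⁻ repulsion, so Cl actually releases more energy on gaining an electron.
For reference (kJ/mol): H 73, C 122, F 328, Cl 349, Sr 5.
So from lowest to highest: Sr < H < C < F < Cl.

Sr, H, C, F, Cl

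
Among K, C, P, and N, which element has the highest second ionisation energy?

K

The second ionization energy removes an electron from the +1 ion. For each element: K⁺ is the bare [Ar] core; C⁺ still has 3 valence electrons; P⁺ still has 4 valence electrons; N⁺ still has 4 valence electrons.
Pulling an electron out of a noble-gas core costs far more than removing a remaining valence electron, so K sits at the high end of IE_2.
Valence configurations: C⁺ [He]2s²2p¹, P⁺ [Ne]3s²3p², N⁺ [He]2s²2p².
The numbers (kJ/mol): K 3052, C 2353, P 1907, N 2856.
Hence IE_2: P < C < N < K.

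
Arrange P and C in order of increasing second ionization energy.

IE_2 is the cost of taking one more electron from the +1 cation: P⁺ still has 4 valence electrons; C⁺ still has 3 valence electrons.
All are still removing valence electrons, so compare the +1 ions as you would atoms: IE_2 generally rises across a period (higher Z_eff) and falls down a group (larger shell), subject to the usual subshell exceptions.
Valence configurations: P⁺ [Ne]3s²3p², C⁺ [He]2s²2p¹.
Approximate IE_2 values (kJ/mol): P 1907, C 2353.
So the second ionization energies run P < C.

P, C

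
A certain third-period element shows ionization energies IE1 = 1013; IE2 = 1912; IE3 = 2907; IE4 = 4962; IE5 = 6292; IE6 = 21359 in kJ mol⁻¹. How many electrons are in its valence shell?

5

Look for the largest jump between consecutive ionization energies: IE6/IE5 ≈ 3.4, far larger than any earlier ratio.
That jump marks the point where a core electron is being removed. So the atom has 5 valence electrons.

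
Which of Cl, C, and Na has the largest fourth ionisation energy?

Na

IE_4 is the cost of taking one more electron from the +3 cation: Cl³⁺ still has 4 valence electrons; C³⁺ still has 1 valence electron; Na³⁺ is already 2 electrons into the core.
Core electrons are held far more tightly than valence electrons, so Na tops the IE_4 order.
Valence configurations: Cl³⁺ [Ne]3s²3p², C³⁺ [He]2s¹.
Tabulated IE_4 (kJ/mol): Cl 5159, C 6223, Na 9543.
Hence IE_4: Cl < C < Na.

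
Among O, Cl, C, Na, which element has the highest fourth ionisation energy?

Na

The fourth ionization energy removes an electron from the +3 ion. For each element: O³⁺ still has 3 valence electrons; Cl³⁺ still has 4 valence electrons; C³⁺ still has 1 valence electron; Na³⁺ is already 2 electrons into the core.
Pulling an electron out of a noble-gas core costs far more than removing a remaining valence electron, so Na sits at the high end of IE_4.
Valence configurations: O³⁺ [He]2s²2p¹, Cl³⁺ [Ne]3s²3p², C³⁺ [He]2s¹.
Approximate IE_4 values (kJ/mol): O 7469, Cl 5159, C 6223, Na 9543.
Hence IE_4: Cl < C < O < Na.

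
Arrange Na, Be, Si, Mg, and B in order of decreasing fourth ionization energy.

B, Be, Mg, Na, Si

After 3 electrons have been removed, what remains? Na³⁺ is already 2 electrons into the core; Be³⁺ is already 1 electron into the core; Si³⁺ still has 1 valence electron; Mg³⁺ is already 1 electron into the core; B³⁺ is the bare [He] core.
Core electrons are held far more tightly than valence electrons, so Na, Mg, Be and B top the IE_4 order.
The numbers (kJ/mol): Na 9543, Be 21007, Si 4356, Mg 10543, B 25026.
Hence IE_4: Si < Na < Mg < Be < B.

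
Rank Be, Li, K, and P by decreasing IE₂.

Li > K > P > Be

After 1 electron has been removed, what remains? Be⁺ still has 1 valence electron; Li⁺ is the bare [He] core; K⁺ is the bare [Ar] core; P⁺ still has 4 valence electrons.
Pulling an electron out of a noble-gas core costs far more than removing a remaining valence electron, so K and Li sit at the high end of IE_2.
Valence configurations: Be⁺ [He]2s¹, P⁺ [Ne]3s²3p².
The numbers (kJ/mol): Be 1757, Li 7298, K 3052, P 1907.
Putting it together, IE_2: Be < P < K < Li.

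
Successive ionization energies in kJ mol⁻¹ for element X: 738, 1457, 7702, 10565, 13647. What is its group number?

Group 2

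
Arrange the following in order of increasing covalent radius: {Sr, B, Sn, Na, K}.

B < Sn < Na < Sr < K

B is in period 2, group 13; Na is in period 3, group 1; K is in period 4, group 1; Sr is in period 5, group 2; Sn is in period 5, group 14.
Atomic radius shrinks across a period as nuclear charge pulls the same shell inward, and grows down a group as new shells are added.
These span different periods and groups, so the two trends combine.
Sn > B: period and group pull opposite ways; the down-group shift dominates (140 vs 85 pm).
Na > Sn: the two effects oppose for this pair; the across-period effect wins (155 vs 140 pm).
Sr > Na: the two effects oppose for this pair; the down-group effect wins (185 vs 155 pm).
K > Sr: the two effects oppose for this pair; the across-period effect wins (196 vs 185 pm).
Approximate values (pm): B 85, Na 155, K 196, Sr 185, Sn 140.
So from smallest to largest: B < Sn < Na < Sr < K.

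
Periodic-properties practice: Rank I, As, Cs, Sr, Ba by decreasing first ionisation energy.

As is in period 4, group 15; Sr is in period 5, group 2; I is in period 5, group 17; Cs is in period 6, group 1; Ba is in period 6, group 2.
Across a period the outer electron is held more tightly (higher IE₁); down a group it sits in a higher shell, more shielded, and comes off more easily.
Neither a single period nor a single group — weigh both effects.
Ba > Cs: Ba lies to the right of Cs in period 6, so the across-period effect alone puts Ba higher.
Sr > Ba: they share group 2; the group trend gives Sr the larger value.
As > Sr: relative to Sr, both the across-period and down-group shifts push As's first ionization energy up.
I > As: period and group pull opposite ways; the across-period shift dominates (1008 vs 947 kJ/mol).
For reference (kJ/mol): As 947, Sr 550, I 1008, Cs 376, Ba 503.
So from highest to lowest: I > As > Sr > Ba > Cs.

I, As, Sr, Ba, Cs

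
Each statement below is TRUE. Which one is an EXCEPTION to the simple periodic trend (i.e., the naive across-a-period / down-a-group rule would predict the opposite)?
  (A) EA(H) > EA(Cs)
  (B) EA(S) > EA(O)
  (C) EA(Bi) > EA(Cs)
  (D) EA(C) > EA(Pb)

(B)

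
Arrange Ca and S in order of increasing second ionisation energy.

After 1 electron has been removed, what remains? Ca⁺ still has 1 valence electron; S⁺ still has 5 valence electrons.
All are still removing valence electrons, so compare the +1 ions as you would atoms: IE_2 generally rises across a period (higher Z_eff) and falls down a group (larger shell), subject to the usual subshell exceptions.
Valence configurations: Ca⁺ [Ar]4s¹, S⁺ [Ne]3s²3p³.
The numbers (kJ/mol): Ca 1145, S 2252.
Hence IE_2: Ca < S.

Ca < S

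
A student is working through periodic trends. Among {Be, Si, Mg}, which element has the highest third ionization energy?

Be

Consider each +2 ion: Be²⁺ is the bare [He] core; Si²⁺ still has 2 valence electrons; Mg²⁺ is the bare [Ne] core.
Breaking into a closed-shell core is much more expensive than removing a leftover valence electron — Mg and Be have the largest IE_3 here.
Approximate IE_3 values (kJ/mol): Be 14849, Si 3232, Mg 7733.
So the third ionization energies run Si < Mg < Be.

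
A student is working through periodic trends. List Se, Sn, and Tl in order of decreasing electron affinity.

Se > Sn > Tl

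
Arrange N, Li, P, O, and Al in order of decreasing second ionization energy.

Li, O, N, P, Al

Consider each +1 ion: N⁺ still has 4 valence electrons; Li⁺ is the bare [He] core; P⁺ still has 4 valence electrons; O⁺ still has 5 valence electrons; Al⁺ still has 2 valence electrons.
Breaking into a closed-shell core is much more expensive than removing a leftover valence electron — Li has the largest IE_2 here.
Valence configurations: N⁺ [He]2s²2p², P⁺ [Ne]3s²3p², O⁺ [He]2s²2p³, Al⁺ [Ne]3s².
Approximate IE_2 values (kJ/mol): N 2856, Li 7298, P 1907, O 3388, Al 1817.
So the second ionization energies run Al < P < N < O < Li.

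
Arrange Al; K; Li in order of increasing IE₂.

Al, K, Li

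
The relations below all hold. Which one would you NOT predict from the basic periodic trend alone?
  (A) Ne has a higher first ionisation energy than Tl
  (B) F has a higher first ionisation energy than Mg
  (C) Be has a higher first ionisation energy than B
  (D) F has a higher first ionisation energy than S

The general trend: first ionisation energy increases across a period and decreases down a group.
(A) Ne (period 2, group 18) vs Tl (period 6, group 13): the stated order agrees with the simple trend.
(B) F (period 2, group 17) vs Mg (period 3, group 2): the stated order agrees with the simple trend.
(C) Be (period 2, group 2) vs B (period 2, group 13): the stated order contradicts the simple trend.
(D) F (period 2, group 17) vs S (period 3, group 16): the stated order agrees with the simple trend.
The exception is (C): removing B's lone 2p electron is easier than breaking Be's filled 2s².

(C)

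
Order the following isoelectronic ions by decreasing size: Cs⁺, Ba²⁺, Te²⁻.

All of these have 54 electrons, so size is governed by nuclear charge alone: the more protons, the stronger the pull on the same electron cloud, and the smaller the ion.
Nuclear charges: Ba²⁺ (Z=56), Cs⁺ (Z=55), Te²⁻ (Z=52).
Largest to smallest: Te²⁻ > Cs⁺ > Ba²⁺.

Te²⁻ > Cs⁺ > Ba²⁺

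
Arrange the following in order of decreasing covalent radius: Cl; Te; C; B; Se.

Te > Se > Cl > B > C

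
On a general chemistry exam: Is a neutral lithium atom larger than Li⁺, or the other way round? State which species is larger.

Li

Forming Li⁺ removes 1 electron from Li. Fewer electrons for the same nuclear charge means less shielding and a higher Z_eff on the remaining electrons, and for main-group metals the entire outer shell is lost.
A cation is smaller than its parent atom: Li⁺ < Li.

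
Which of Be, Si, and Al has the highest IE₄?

Be

IE_4 is the cost of taking one more electron from the +3 cation: Be³⁺ is already 1 electron into the core; Si³⁺ still has 1 valence electron; Al³⁺ is the bare [Ne] core.
Breaking into a closed-shell core is much more expensive than removing a leftover valence electron — Al and Be have the largest IE_4 here.
Approximate IE_4 values (kJ/mol): Be 21007, Si 4356, Al 11577.
Putting it together, IE_4: Si < Al < Be.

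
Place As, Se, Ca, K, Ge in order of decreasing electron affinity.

Se > Ge > As > K > Ca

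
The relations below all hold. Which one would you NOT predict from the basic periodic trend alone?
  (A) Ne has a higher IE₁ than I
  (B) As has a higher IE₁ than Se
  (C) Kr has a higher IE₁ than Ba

The general trend: IE₁ increases across a period and decreases down a group.
(A) Ne (period 2, group 18) vs I (period 5, group 17): the stated order agrees with the simple trend.
(B) As (period 4, group 15) vs Se (period 4, group 16): the stated order contradicts the simple trend.
(C) Kr (period 4, group 18) vs Ba (period 6, group 2): the stated order agrees with the simple trend.
The exception is (B): Se (4p⁴) ionizes more easily than half-filled As (4p³).

(B)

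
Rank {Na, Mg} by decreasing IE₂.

Na, Mg

After 1 electron has been removed, what remains? Na⁺ is the bare [Ne] core; Mg⁺ still has 1 valence electron.
Pulling an electron out of a noble-gas core costs far more than removing a remaining valence electron, so Na sits at the high end of IE_2.
Tabulated IE_2 (kJ/mol): Na 4562, Mg 1451.
So the second ionization energies run Mg < Na.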